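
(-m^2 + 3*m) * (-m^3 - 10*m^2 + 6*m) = m^5 + 7*m^4 - 36*m^3 + 18*m^2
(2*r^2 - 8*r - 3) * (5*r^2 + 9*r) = 10*r^4 - 22*r^3 - 87*r^2 - 27*r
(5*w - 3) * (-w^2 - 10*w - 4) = -5*w^3 - 47*w^2 + 10*w + 12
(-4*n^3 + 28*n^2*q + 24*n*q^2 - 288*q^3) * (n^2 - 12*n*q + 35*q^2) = -4*n^5 + 76*n^4*q - 452*n^3*q^2 + 404*n^2*q^3 + 4296*n*q^4 - 10080*q^5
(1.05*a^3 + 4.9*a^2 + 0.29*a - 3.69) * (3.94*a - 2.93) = 4.137*a^4 + 16.2295*a^3 - 13.2144*a^2 - 15.3883*a + 10.8117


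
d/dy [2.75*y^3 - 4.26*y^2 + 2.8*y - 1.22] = 8.25*y^2 - 8.52*y + 2.8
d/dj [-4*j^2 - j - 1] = -8*j - 1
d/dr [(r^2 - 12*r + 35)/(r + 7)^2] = 2*(13*r - 77)/(r^3 + 21*r^2 + 147*r + 343)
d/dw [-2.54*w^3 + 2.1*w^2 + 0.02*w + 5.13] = -7.62*w^2 + 4.2*w + 0.02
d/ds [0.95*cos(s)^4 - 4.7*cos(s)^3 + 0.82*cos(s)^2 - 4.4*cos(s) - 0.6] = (-3.8*cos(s)^3 + 14.1*cos(s)^2 - 1.64*cos(s) + 4.4)*sin(s)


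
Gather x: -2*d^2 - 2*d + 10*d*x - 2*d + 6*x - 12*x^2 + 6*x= -2*d^2 - 4*d - 12*x^2 + x*(10*d + 12)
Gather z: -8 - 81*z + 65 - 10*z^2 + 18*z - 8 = -10*z^2 - 63*z + 49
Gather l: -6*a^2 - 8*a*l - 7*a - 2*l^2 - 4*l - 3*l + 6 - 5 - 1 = -6*a^2 - 7*a - 2*l^2 + l*(-8*a - 7)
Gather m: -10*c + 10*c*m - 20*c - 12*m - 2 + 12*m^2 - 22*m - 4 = -30*c + 12*m^2 + m*(10*c - 34) - 6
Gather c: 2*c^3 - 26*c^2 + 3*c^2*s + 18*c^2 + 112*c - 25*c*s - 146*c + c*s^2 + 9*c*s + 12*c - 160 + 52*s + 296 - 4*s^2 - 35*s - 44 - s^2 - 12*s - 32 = 2*c^3 + c^2*(3*s - 8) + c*(s^2 - 16*s - 22) - 5*s^2 + 5*s + 60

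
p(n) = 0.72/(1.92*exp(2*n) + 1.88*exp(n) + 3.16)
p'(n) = 0.72*(-3.84*exp(2*n) - 1.88*exp(n))/(1.92*exp(2*n) + 1.88*exp(n) + 3.16)^2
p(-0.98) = 0.17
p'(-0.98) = -0.05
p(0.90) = 0.04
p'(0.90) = -0.05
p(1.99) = 0.01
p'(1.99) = -0.01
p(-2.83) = 0.22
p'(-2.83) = -0.01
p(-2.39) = 0.22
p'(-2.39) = -0.01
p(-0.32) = 0.13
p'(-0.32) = -0.08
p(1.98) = 0.01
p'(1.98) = -0.01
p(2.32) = 0.00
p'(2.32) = -0.01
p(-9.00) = 0.23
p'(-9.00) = 0.00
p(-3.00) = 0.22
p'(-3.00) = -0.00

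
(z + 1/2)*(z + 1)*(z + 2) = z^3 + 7*z^2/2 + 7*z/2 + 1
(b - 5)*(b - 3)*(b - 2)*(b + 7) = b^4 - 3*b^3 - 39*b^2 + 187*b - 210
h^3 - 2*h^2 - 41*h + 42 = (h - 7)*(h - 1)*(h + 6)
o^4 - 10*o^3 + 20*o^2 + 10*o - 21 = (o - 7)*(o - 3)*(o - 1)*(o + 1)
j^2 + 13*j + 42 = (j + 6)*(j + 7)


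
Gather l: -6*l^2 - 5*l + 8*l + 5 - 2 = -6*l^2 + 3*l + 3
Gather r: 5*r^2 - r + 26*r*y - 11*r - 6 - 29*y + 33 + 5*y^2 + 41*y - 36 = 5*r^2 + r*(26*y - 12) + 5*y^2 + 12*y - 9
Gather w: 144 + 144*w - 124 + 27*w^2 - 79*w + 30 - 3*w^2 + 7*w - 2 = 24*w^2 + 72*w + 48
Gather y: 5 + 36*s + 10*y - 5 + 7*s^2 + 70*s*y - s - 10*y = 7*s^2 + 70*s*y + 35*s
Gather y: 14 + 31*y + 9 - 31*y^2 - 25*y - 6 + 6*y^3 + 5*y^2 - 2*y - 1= 6*y^3 - 26*y^2 + 4*y + 16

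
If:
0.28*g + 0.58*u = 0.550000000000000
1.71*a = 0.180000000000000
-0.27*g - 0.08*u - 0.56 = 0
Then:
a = 0.11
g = -2.75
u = 2.27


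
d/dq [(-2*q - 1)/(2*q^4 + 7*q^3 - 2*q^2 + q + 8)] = (-4*q^4 - 14*q^3 + 4*q^2 - 2*q + (2*q + 1)*(8*q^3 + 21*q^2 - 4*q + 1) - 16)/(2*q^4 + 7*q^3 - 2*q^2 + q + 8)^2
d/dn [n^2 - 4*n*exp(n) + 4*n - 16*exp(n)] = -4*n*exp(n) + 2*n - 20*exp(n) + 4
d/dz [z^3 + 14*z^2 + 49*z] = 3*z^2 + 28*z + 49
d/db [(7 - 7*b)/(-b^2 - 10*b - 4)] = 7*(b^2 + 10*b - 2*(b - 1)*(b + 5) + 4)/(b^2 + 10*b + 4)^2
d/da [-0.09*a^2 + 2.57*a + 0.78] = 2.57 - 0.18*a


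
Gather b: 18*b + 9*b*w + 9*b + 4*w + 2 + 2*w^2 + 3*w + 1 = b*(9*w + 27) + 2*w^2 + 7*w + 3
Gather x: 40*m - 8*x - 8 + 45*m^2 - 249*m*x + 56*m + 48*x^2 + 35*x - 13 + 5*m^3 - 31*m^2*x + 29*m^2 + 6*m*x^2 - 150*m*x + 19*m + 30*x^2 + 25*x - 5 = 5*m^3 + 74*m^2 + 115*m + x^2*(6*m + 78) + x*(-31*m^2 - 399*m + 52) - 26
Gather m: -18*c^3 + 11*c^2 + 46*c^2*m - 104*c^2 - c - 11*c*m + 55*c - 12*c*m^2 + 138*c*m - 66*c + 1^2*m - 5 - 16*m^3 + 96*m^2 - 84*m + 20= -18*c^3 - 93*c^2 - 12*c - 16*m^3 + m^2*(96 - 12*c) + m*(46*c^2 + 127*c - 83) + 15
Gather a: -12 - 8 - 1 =-21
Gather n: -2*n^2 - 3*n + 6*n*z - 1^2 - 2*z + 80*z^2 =-2*n^2 + n*(6*z - 3) + 80*z^2 - 2*z - 1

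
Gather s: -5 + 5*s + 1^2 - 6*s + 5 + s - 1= 0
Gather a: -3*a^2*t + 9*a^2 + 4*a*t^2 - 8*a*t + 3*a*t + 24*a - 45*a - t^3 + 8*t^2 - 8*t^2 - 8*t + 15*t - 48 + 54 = a^2*(9 - 3*t) + a*(4*t^2 - 5*t - 21) - t^3 + 7*t + 6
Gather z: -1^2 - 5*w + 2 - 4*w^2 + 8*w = -4*w^2 + 3*w + 1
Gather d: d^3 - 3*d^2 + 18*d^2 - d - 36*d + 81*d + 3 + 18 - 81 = d^3 + 15*d^2 + 44*d - 60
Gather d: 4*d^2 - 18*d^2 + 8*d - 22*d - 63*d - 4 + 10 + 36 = -14*d^2 - 77*d + 42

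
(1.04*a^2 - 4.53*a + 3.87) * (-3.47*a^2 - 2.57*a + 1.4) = -3.6088*a^4 + 13.0463*a^3 - 0.330800000000002*a^2 - 16.2879*a + 5.418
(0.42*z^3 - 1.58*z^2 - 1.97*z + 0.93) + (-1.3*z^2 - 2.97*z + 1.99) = 0.42*z^3 - 2.88*z^2 - 4.94*z + 2.92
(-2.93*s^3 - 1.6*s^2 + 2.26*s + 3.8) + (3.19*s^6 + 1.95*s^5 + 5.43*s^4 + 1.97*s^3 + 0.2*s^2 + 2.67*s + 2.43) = 3.19*s^6 + 1.95*s^5 + 5.43*s^4 - 0.96*s^3 - 1.4*s^2 + 4.93*s + 6.23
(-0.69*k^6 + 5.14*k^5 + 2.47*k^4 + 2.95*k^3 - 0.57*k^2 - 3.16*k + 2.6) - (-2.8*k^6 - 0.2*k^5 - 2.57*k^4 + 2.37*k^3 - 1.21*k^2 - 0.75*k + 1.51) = 2.11*k^6 + 5.34*k^5 + 5.04*k^4 + 0.58*k^3 + 0.64*k^2 - 2.41*k + 1.09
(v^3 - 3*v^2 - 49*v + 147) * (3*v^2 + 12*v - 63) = 3*v^5 + 3*v^4 - 246*v^3 + 42*v^2 + 4851*v - 9261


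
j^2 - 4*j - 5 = (j - 5)*(j + 1)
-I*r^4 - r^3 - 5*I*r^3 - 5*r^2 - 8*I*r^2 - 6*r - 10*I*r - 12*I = (r + 2)*(r + 3)*(r - 2*I)*(-I*r + 1)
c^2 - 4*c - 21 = (c - 7)*(c + 3)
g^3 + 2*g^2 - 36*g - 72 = (g - 6)*(g + 2)*(g + 6)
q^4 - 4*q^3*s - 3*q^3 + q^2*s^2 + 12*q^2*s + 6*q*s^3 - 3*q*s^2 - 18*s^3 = (q - 3)*(q - 3*s)*(q - 2*s)*(q + s)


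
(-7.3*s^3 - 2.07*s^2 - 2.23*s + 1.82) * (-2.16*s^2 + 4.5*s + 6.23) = 15.768*s^5 - 28.3788*s^4 - 49.9772*s^3 - 26.8623*s^2 - 5.7029*s + 11.3386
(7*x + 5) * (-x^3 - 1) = -7*x^4 - 5*x^3 - 7*x - 5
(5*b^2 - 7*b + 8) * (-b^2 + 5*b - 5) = -5*b^4 + 32*b^3 - 68*b^2 + 75*b - 40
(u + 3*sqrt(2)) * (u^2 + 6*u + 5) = u^3 + 3*sqrt(2)*u^2 + 6*u^2 + 5*u + 18*sqrt(2)*u + 15*sqrt(2)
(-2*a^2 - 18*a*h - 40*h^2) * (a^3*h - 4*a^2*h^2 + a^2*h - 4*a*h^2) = -2*a^5*h - 10*a^4*h^2 - 2*a^4*h + 32*a^3*h^3 - 10*a^3*h^2 + 160*a^2*h^4 + 32*a^2*h^3 + 160*a*h^4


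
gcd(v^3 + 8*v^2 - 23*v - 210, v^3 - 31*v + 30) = v^2 + v - 30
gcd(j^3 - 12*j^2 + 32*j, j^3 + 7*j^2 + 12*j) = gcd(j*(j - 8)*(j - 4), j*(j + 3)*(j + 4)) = j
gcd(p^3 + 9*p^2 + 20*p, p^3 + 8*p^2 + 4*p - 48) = p + 4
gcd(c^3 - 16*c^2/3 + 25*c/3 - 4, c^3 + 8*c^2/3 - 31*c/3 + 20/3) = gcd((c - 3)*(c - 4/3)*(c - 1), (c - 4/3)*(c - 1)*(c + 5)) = c^2 - 7*c/3 + 4/3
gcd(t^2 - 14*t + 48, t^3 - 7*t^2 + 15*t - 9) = 1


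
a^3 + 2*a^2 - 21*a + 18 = (a - 3)*(a - 1)*(a + 6)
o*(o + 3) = o^2 + 3*o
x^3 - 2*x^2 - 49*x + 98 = (x - 7)*(x - 2)*(x + 7)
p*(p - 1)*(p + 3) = p^3 + 2*p^2 - 3*p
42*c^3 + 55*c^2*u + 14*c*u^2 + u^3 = (c + u)*(6*c + u)*(7*c + u)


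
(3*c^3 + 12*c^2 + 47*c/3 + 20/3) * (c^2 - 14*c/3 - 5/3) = 3*c^5 - 2*c^4 - 136*c^3/3 - 778*c^2/9 - 515*c/9 - 100/9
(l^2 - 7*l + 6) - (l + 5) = l^2 - 8*l + 1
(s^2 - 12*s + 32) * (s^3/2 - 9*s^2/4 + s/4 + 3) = s^5/2 - 33*s^4/4 + 173*s^3/4 - 72*s^2 - 28*s + 96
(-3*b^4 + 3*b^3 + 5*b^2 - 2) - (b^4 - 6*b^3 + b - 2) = -4*b^4 + 9*b^3 + 5*b^2 - b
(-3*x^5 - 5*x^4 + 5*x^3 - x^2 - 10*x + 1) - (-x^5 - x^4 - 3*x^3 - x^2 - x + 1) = -2*x^5 - 4*x^4 + 8*x^3 - 9*x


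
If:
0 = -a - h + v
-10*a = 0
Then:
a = 0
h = v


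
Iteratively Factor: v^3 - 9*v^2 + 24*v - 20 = (v - 2)*(v^2 - 7*v + 10) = (v - 5)*(v - 2)*(v - 2)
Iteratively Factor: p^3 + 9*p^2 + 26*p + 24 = (p + 2)*(p^2 + 7*p + 12) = (p + 2)*(p + 3)*(p + 4)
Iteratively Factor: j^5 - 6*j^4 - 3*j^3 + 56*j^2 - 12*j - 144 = (j + 2)*(j^4 - 8*j^3 + 13*j^2 + 30*j - 72) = (j + 2)^2*(j^3 - 10*j^2 + 33*j - 36) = (j - 3)*(j + 2)^2*(j^2 - 7*j + 12) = (j - 3)^2*(j + 2)^2*(j - 4)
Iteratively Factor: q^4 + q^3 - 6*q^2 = (q + 3)*(q^3 - 2*q^2) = (q - 2)*(q + 3)*(q^2) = q*(q - 2)*(q + 3)*(q)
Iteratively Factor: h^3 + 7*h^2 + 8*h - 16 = (h + 4)*(h^2 + 3*h - 4) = (h - 1)*(h + 4)*(h + 4)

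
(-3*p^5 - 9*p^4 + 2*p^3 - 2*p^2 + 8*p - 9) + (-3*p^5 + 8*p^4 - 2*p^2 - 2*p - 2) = -6*p^5 - p^4 + 2*p^3 - 4*p^2 + 6*p - 11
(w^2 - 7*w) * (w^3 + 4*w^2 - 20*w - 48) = w^5 - 3*w^4 - 48*w^3 + 92*w^2 + 336*w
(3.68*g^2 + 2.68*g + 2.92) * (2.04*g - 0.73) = 7.5072*g^3 + 2.7808*g^2 + 4.0004*g - 2.1316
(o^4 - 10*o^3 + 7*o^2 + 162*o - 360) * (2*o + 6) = 2*o^5 - 14*o^4 - 46*o^3 + 366*o^2 + 252*o - 2160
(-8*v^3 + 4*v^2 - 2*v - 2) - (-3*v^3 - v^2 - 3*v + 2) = -5*v^3 + 5*v^2 + v - 4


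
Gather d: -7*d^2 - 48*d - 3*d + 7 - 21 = -7*d^2 - 51*d - 14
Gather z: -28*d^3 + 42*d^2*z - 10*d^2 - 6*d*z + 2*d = -28*d^3 - 10*d^2 + 2*d + z*(42*d^2 - 6*d)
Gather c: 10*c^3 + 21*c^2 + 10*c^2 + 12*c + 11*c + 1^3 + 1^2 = 10*c^3 + 31*c^2 + 23*c + 2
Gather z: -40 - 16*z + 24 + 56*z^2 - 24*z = 56*z^2 - 40*z - 16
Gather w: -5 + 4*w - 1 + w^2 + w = w^2 + 5*w - 6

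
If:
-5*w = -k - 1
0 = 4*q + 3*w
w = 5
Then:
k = 24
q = -15/4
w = 5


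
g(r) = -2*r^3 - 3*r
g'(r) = -6*r^2 - 3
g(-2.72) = 48.41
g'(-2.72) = -47.39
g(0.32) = -1.03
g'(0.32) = -3.61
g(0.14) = -0.43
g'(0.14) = -3.12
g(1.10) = -5.96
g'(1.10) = -10.26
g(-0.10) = 0.30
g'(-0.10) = -3.06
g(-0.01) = 0.03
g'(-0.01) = -3.00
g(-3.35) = 85.24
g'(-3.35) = -70.34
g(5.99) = -447.81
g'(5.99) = -218.28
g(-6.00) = 450.00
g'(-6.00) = -219.00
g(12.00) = -3492.00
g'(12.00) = -867.00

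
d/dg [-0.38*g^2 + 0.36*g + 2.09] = 0.36 - 0.76*g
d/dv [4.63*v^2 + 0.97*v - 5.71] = 9.26*v + 0.97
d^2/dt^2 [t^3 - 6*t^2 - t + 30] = 6*t - 12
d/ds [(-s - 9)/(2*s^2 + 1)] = (-2*s^2 + 4*s*(s + 9) - 1)/(2*s^2 + 1)^2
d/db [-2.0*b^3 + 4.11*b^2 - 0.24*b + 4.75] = -6.0*b^2 + 8.22*b - 0.24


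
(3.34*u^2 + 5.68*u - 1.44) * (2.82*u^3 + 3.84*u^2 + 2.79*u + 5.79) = 9.4188*u^5 + 28.8432*u^4 + 27.069*u^3 + 29.6562*u^2 + 28.8696*u - 8.3376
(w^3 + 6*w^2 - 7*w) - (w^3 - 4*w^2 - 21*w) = 10*w^2 + 14*w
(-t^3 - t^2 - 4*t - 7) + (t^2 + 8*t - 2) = -t^3 + 4*t - 9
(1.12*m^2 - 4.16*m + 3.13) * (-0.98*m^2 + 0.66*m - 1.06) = -1.0976*m^4 + 4.816*m^3 - 7.0002*m^2 + 6.4754*m - 3.3178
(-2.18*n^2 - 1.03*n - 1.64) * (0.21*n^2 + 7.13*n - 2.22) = -0.4578*n^4 - 15.7597*n^3 - 2.8487*n^2 - 9.4066*n + 3.6408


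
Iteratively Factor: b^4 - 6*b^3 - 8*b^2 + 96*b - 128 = (b - 4)*(b^3 - 2*b^2 - 16*b + 32) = (b - 4)*(b + 4)*(b^2 - 6*b + 8) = (b - 4)*(b - 2)*(b + 4)*(b - 4)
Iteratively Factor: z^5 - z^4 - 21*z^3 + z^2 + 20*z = (z)*(z^4 - z^3 - 21*z^2 + z + 20) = z*(z + 4)*(z^3 - 5*z^2 - z + 5) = z*(z - 1)*(z + 4)*(z^2 - 4*z - 5) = z*(z - 5)*(z - 1)*(z + 4)*(z + 1)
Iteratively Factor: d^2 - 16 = (d - 4)*(d + 4)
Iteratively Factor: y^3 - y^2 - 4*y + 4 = (y + 2)*(y^2 - 3*y + 2) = (y - 1)*(y + 2)*(y - 2)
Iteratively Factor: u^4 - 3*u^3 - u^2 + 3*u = (u - 3)*(u^3 - u) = u*(u - 3)*(u^2 - 1) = u*(u - 3)*(u - 1)*(u + 1)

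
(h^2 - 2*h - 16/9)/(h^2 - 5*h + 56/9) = (3*h + 2)/(3*h - 7)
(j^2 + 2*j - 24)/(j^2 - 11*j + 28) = (j + 6)/(j - 7)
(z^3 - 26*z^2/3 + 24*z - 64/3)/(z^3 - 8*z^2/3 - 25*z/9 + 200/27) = 9*(z^2 - 6*z + 8)/(9*z^2 - 25)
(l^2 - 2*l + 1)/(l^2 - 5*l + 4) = (l - 1)/(l - 4)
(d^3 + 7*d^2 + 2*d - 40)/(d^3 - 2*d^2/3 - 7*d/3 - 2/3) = 3*(d^2 + 9*d + 20)/(3*d^2 + 4*d + 1)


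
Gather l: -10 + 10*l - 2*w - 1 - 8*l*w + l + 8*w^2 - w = l*(11 - 8*w) + 8*w^2 - 3*w - 11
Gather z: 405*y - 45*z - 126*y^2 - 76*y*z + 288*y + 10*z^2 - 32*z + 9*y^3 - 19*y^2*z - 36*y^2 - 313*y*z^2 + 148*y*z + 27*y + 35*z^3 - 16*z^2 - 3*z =9*y^3 - 162*y^2 + 720*y + 35*z^3 + z^2*(-313*y - 6) + z*(-19*y^2 + 72*y - 80)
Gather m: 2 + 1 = 3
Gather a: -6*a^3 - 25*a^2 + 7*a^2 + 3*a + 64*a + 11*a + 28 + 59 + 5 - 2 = -6*a^3 - 18*a^2 + 78*a + 90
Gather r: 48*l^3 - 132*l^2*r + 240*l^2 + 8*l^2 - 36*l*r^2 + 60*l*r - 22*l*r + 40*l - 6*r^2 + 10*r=48*l^3 + 248*l^2 + 40*l + r^2*(-36*l - 6) + r*(-132*l^2 + 38*l + 10)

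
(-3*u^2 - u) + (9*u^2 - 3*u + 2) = 6*u^2 - 4*u + 2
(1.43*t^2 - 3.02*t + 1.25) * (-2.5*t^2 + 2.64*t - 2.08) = -3.575*t^4 + 11.3252*t^3 - 14.0722*t^2 + 9.5816*t - 2.6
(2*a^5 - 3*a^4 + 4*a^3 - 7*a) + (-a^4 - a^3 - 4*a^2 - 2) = 2*a^5 - 4*a^4 + 3*a^3 - 4*a^2 - 7*a - 2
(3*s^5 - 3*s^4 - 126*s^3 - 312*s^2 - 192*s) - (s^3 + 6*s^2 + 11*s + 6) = 3*s^5 - 3*s^4 - 127*s^3 - 318*s^2 - 203*s - 6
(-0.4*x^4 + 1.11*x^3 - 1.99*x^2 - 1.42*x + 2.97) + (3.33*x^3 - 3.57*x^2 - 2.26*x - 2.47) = -0.4*x^4 + 4.44*x^3 - 5.56*x^2 - 3.68*x + 0.5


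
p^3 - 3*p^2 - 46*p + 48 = (p - 8)*(p - 1)*(p + 6)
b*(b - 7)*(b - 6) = b^3 - 13*b^2 + 42*b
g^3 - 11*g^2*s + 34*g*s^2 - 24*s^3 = (g - 6*s)*(g - 4*s)*(g - s)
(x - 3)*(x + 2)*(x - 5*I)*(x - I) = x^4 - x^3 - 6*I*x^3 - 11*x^2 + 6*I*x^2 + 5*x + 36*I*x + 30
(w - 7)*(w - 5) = w^2 - 12*w + 35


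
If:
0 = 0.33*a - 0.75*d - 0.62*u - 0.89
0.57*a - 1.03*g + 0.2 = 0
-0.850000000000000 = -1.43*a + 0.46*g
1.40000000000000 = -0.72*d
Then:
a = 0.80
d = -1.94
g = 0.64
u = 1.34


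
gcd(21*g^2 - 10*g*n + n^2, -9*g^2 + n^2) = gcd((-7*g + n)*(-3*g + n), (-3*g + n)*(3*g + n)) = 3*g - n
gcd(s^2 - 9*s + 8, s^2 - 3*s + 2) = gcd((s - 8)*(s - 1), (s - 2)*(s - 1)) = s - 1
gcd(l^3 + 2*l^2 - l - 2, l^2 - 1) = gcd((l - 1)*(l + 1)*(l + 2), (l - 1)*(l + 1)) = l^2 - 1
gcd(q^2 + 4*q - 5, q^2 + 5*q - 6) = q - 1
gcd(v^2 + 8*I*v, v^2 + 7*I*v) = v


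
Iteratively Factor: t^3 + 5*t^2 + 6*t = (t + 2)*(t^2 + 3*t) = t*(t + 2)*(t + 3)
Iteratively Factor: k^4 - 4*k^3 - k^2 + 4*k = (k - 1)*(k^3 - 3*k^2 - 4*k) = (k - 4)*(k - 1)*(k^2 + k) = k*(k - 4)*(k - 1)*(k + 1)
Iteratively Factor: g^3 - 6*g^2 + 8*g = (g - 2)*(g^2 - 4*g) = (g - 4)*(g - 2)*(g)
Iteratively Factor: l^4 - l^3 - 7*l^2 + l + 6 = (l + 2)*(l^3 - 3*l^2 - l + 3) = (l - 3)*(l + 2)*(l^2 - 1) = (l - 3)*(l + 1)*(l + 2)*(l - 1)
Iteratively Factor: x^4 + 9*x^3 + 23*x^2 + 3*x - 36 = (x + 3)*(x^3 + 6*x^2 + 5*x - 12) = (x + 3)*(x + 4)*(x^2 + 2*x - 3) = (x + 3)^2*(x + 4)*(x - 1)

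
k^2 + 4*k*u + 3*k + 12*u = (k + 3)*(k + 4*u)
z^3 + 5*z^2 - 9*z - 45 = (z - 3)*(z + 3)*(z + 5)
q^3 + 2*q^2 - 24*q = q*(q - 4)*(q + 6)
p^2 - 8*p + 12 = (p - 6)*(p - 2)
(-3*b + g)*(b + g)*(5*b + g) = -15*b^3 - 13*b^2*g + 3*b*g^2 + g^3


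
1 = 1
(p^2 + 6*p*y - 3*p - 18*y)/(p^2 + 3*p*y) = (p^2 + 6*p*y - 3*p - 18*y)/(p*(p + 3*y))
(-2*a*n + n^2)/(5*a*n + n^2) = (-2*a + n)/(5*a + n)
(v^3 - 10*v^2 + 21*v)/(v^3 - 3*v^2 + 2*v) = (v^2 - 10*v + 21)/(v^2 - 3*v + 2)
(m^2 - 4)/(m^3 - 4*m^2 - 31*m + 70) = (m + 2)/(m^2 - 2*m - 35)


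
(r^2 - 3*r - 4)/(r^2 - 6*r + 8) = (r + 1)/(r - 2)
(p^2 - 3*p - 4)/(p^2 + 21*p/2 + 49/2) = 2*(p^2 - 3*p - 4)/(2*p^2 + 21*p + 49)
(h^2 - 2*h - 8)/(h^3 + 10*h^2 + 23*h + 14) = (h - 4)/(h^2 + 8*h + 7)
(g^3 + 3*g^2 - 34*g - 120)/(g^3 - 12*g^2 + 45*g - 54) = (g^2 + 9*g + 20)/(g^2 - 6*g + 9)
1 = 1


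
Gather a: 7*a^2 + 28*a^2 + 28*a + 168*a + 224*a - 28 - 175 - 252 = 35*a^2 + 420*a - 455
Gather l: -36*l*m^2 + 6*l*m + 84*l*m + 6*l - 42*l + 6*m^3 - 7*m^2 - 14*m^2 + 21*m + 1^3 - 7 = l*(-36*m^2 + 90*m - 36) + 6*m^3 - 21*m^2 + 21*m - 6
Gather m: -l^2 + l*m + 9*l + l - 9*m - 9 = -l^2 + 10*l + m*(l - 9) - 9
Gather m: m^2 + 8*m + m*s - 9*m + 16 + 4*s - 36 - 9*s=m^2 + m*(s - 1) - 5*s - 20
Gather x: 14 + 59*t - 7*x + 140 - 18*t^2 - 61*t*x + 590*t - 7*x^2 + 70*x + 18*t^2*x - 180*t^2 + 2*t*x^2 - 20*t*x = -198*t^2 + 649*t + x^2*(2*t - 7) + x*(18*t^2 - 81*t + 63) + 154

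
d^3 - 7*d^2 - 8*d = d*(d - 8)*(d + 1)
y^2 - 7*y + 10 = (y - 5)*(y - 2)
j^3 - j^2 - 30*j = j*(j - 6)*(j + 5)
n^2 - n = n*(n - 1)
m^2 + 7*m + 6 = (m + 1)*(m + 6)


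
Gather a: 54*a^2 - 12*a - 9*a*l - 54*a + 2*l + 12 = 54*a^2 + a*(-9*l - 66) + 2*l + 12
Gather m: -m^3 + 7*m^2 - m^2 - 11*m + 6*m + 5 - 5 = -m^3 + 6*m^2 - 5*m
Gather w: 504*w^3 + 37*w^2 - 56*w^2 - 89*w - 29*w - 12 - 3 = 504*w^3 - 19*w^2 - 118*w - 15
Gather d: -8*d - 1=-8*d - 1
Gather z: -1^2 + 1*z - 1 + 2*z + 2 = 3*z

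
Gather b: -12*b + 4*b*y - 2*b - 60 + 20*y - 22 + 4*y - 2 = b*(4*y - 14) + 24*y - 84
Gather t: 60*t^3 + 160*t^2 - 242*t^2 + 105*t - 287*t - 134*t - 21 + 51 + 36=60*t^3 - 82*t^2 - 316*t + 66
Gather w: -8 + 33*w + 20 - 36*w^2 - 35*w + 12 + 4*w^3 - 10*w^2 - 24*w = 4*w^3 - 46*w^2 - 26*w + 24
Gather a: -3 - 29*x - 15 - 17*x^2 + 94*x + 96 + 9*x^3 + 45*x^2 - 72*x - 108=9*x^3 + 28*x^2 - 7*x - 30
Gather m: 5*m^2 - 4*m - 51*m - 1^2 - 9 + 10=5*m^2 - 55*m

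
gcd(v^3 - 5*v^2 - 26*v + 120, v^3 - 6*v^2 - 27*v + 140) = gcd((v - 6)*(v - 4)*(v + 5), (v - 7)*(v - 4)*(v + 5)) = v^2 + v - 20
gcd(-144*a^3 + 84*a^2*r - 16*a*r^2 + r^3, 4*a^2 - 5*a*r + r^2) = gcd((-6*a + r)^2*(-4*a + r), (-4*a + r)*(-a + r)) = -4*a + r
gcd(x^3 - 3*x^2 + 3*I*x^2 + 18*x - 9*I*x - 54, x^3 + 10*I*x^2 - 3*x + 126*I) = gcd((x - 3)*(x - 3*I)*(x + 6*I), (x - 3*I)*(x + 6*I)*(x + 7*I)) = x^2 + 3*I*x + 18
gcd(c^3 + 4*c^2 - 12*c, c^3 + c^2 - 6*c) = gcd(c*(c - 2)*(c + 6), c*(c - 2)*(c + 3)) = c^2 - 2*c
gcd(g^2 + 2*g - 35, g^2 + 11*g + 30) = 1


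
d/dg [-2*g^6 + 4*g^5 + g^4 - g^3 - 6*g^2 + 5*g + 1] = -12*g^5 + 20*g^4 + 4*g^3 - 3*g^2 - 12*g + 5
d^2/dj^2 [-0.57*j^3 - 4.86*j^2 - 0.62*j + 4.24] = -3.42*j - 9.72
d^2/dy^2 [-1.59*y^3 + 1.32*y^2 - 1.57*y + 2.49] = 2.64 - 9.54*y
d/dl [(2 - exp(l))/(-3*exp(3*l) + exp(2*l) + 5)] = (-(exp(l) - 2)*(9*exp(l) - 2)*exp(l) + 3*exp(3*l) - exp(2*l) - 5)*exp(l)/(-3*exp(3*l) + exp(2*l) + 5)^2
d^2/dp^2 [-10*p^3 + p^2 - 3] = 2 - 60*p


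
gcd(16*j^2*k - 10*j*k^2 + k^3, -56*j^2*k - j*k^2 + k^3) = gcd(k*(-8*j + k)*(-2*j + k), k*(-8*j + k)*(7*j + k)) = 8*j*k - k^2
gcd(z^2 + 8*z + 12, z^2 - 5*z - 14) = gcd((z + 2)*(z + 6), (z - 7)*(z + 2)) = z + 2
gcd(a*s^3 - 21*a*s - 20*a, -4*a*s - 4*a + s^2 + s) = s + 1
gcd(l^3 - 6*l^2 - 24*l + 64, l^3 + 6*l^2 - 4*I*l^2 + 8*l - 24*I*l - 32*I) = l + 4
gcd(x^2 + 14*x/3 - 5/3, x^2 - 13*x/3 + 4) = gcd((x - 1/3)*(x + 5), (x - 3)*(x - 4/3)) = 1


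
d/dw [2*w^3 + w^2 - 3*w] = 6*w^2 + 2*w - 3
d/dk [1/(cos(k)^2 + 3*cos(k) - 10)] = (2*cos(k) + 3)*sin(k)/(cos(k)^2 + 3*cos(k) - 10)^2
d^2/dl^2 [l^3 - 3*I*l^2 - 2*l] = 6*l - 6*I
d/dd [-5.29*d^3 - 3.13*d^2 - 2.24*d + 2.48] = -15.87*d^2 - 6.26*d - 2.24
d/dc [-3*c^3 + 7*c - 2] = 7 - 9*c^2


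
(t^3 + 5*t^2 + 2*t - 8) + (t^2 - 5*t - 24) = t^3 + 6*t^2 - 3*t - 32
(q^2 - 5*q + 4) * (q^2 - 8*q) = q^4 - 13*q^3 + 44*q^2 - 32*q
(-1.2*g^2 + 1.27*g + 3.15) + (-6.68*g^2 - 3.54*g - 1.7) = -7.88*g^2 - 2.27*g + 1.45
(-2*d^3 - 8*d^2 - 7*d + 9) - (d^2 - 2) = -2*d^3 - 9*d^2 - 7*d + 11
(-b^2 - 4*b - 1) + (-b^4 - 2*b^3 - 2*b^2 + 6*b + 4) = -b^4 - 2*b^3 - 3*b^2 + 2*b + 3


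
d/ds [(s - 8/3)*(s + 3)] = 2*s + 1/3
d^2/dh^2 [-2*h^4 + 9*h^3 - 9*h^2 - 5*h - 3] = -24*h^2 + 54*h - 18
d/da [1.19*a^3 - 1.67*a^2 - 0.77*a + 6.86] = 3.57*a^2 - 3.34*a - 0.77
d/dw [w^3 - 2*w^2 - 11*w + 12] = 3*w^2 - 4*w - 11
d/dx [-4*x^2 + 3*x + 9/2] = 3 - 8*x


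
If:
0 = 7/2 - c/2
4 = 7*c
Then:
No Solution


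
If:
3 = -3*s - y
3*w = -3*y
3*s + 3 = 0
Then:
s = -1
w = 0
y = 0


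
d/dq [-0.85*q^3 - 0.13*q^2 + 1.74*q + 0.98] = -2.55*q^2 - 0.26*q + 1.74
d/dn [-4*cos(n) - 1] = 4*sin(n)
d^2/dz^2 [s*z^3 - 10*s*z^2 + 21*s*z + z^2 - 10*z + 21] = 6*s*z - 20*s + 2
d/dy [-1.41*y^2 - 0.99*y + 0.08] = -2.82*y - 0.99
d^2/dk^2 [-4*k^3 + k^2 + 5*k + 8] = 2 - 24*k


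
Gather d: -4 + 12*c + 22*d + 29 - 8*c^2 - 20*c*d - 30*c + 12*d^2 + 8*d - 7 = -8*c^2 - 18*c + 12*d^2 + d*(30 - 20*c) + 18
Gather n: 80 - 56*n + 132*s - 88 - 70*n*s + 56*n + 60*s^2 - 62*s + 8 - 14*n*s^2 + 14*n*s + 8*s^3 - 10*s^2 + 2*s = n*(-14*s^2 - 56*s) + 8*s^3 + 50*s^2 + 72*s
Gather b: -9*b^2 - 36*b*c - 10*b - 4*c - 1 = -9*b^2 + b*(-36*c - 10) - 4*c - 1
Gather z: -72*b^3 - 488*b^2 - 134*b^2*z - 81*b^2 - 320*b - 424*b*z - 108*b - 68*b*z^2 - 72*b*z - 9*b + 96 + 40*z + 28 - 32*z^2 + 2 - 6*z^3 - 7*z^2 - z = -72*b^3 - 569*b^2 - 437*b - 6*z^3 + z^2*(-68*b - 39) + z*(-134*b^2 - 496*b + 39) + 126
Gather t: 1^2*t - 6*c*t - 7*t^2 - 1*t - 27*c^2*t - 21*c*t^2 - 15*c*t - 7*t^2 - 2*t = t^2*(-21*c - 14) + t*(-27*c^2 - 21*c - 2)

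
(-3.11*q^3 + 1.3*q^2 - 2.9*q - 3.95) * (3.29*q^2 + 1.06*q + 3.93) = -10.2319*q^5 + 0.9804*q^4 - 20.3853*q^3 - 10.9605*q^2 - 15.584*q - 15.5235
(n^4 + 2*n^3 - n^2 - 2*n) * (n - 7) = n^5 - 5*n^4 - 15*n^3 + 5*n^2 + 14*n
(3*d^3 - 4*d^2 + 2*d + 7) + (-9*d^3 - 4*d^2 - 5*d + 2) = -6*d^3 - 8*d^2 - 3*d + 9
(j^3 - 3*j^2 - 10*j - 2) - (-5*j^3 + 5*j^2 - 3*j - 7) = 6*j^3 - 8*j^2 - 7*j + 5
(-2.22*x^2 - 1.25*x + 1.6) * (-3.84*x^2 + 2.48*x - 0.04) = 8.5248*x^4 - 0.7056*x^3 - 9.1552*x^2 + 4.018*x - 0.064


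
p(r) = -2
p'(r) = 0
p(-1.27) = -2.00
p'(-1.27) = 0.00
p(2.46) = -2.00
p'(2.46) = 0.00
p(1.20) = -2.00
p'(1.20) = 0.00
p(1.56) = -2.00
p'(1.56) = 0.00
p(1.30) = -2.00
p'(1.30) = 0.00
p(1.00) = -2.00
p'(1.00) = 0.00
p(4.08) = -2.00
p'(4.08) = 0.00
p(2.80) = -2.00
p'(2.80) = 0.00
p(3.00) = -2.00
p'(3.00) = 0.00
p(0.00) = -2.00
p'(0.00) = 0.00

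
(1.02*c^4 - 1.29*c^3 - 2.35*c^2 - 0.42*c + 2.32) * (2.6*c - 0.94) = 2.652*c^5 - 4.3128*c^4 - 4.8974*c^3 + 1.117*c^2 + 6.4268*c - 2.1808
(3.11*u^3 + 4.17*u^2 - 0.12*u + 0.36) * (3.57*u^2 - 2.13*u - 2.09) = 11.1027*u^5 + 8.2626*u^4 - 15.8104*u^3 - 7.1745*u^2 - 0.516*u - 0.7524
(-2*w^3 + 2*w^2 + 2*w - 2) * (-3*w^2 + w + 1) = 6*w^5 - 8*w^4 - 6*w^3 + 10*w^2 - 2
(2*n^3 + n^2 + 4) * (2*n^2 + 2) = 4*n^5 + 2*n^4 + 4*n^3 + 10*n^2 + 8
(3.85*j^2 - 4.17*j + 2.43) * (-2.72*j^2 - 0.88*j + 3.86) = -10.472*j^4 + 7.9544*j^3 + 11.921*j^2 - 18.2346*j + 9.3798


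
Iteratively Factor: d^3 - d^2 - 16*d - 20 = (d - 5)*(d^2 + 4*d + 4) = (d - 5)*(d + 2)*(d + 2)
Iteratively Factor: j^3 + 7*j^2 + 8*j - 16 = (j - 1)*(j^2 + 8*j + 16) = (j - 1)*(j + 4)*(j + 4)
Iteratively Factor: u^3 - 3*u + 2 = (u + 2)*(u^2 - 2*u + 1) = (u - 1)*(u + 2)*(u - 1)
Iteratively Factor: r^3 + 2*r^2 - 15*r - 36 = (r - 4)*(r^2 + 6*r + 9) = (r - 4)*(r + 3)*(r + 3)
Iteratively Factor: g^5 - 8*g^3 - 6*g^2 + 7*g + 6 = (g - 1)*(g^4 + g^3 - 7*g^2 - 13*g - 6) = (g - 1)*(g + 1)*(g^3 - 7*g - 6) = (g - 3)*(g - 1)*(g + 1)*(g^2 + 3*g + 2) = (g - 3)*(g - 1)*(g + 1)*(g + 2)*(g + 1)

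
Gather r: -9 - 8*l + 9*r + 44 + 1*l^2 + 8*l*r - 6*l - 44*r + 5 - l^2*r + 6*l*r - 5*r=l^2 - 14*l + r*(-l^2 + 14*l - 40) + 40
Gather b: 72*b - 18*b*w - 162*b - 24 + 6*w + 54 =b*(-18*w - 90) + 6*w + 30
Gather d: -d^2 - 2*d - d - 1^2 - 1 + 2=-d^2 - 3*d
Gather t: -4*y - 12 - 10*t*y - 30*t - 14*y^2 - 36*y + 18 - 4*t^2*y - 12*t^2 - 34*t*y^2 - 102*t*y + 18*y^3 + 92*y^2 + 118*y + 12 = t^2*(-4*y - 12) + t*(-34*y^2 - 112*y - 30) + 18*y^3 + 78*y^2 + 78*y + 18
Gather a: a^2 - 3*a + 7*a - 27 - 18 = a^2 + 4*a - 45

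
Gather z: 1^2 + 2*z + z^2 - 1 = z^2 + 2*z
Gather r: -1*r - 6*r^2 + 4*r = -6*r^2 + 3*r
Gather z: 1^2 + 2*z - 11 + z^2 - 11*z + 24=z^2 - 9*z + 14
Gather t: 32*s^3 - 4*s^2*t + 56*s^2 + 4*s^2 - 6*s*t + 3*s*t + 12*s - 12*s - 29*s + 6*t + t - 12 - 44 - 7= 32*s^3 + 60*s^2 - 29*s + t*(-4*s^2 - 3*s + 7) - 63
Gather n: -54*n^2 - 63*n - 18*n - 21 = -54*n^2 - 81*n - 21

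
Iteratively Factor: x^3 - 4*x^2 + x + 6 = (x + 1)*(x^2 - 5*x + 6) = (x - 2)*(x + 1)*(x - 3)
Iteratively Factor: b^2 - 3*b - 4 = (b - 4)*(b + 1)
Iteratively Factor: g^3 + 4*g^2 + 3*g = (g + 1)*(g^2 + 3*g) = g*(g + 1)*(g + 3)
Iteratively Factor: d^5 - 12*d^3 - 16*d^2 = (d + 2)*(d^4 - 2*d^3 - 8*d^2) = (d + 2)^2*(d^3 - 4*d^2) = d*(d + 2)^2*(d^2 - 4*d) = d^2*(d + 2)^2*(d - 4)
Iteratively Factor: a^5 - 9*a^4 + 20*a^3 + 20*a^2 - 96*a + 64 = (a + 2)*(a^4 - 11*a^3 + 42*a^2 - 64*a + 32) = (a - 1)*(a + 2)*(a^3 - 10*a^2 + 32*a - 32) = (a - 2)*(a - 1)*(a + 2)*(a^2 - 8*a + 16) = (a - 4)*(a - 2)*(a - 1)*(a + 2)*(a - 4)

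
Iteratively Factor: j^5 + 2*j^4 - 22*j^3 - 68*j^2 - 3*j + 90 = (j - 5)*(j^4 + 7*j^3 + 13*j^2 - 3*j - 18) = (j - 5)*(j + 2)*(j^3 + 5*j^2 + 3*j - 9) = (j - 5)*(j + 2)*(j + 3)*(j^2 + 2*j - 3) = (j - 5)*(j - 1)*(j + 2)*(j + 3)*(j + 3)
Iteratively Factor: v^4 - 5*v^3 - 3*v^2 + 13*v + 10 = (v + 1)*(v^3 - 6*v^2 + 3*v + 10) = (v - 5)*(v + 1)*(v^2 - v - 2) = (v - 5)*(v + 1)^2*(v - 2)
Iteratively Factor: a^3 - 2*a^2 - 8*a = (a)*(a^2 - 2*a - 8) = a*(a + 2)*(a - 4)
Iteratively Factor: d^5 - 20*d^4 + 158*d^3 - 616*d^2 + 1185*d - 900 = (d - 4)*(d^4 - 16*d^3 + 94*d^2 - 240*d + 225) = (d - 4)*(d - 3)*(d^3 - 13*d^2 + 55*d - 75) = (d - 4)*(d - 3)^2*(d^2 - 10*d + 25) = (d - 5)*(d - 4)*(d - 3)^2*(d - 5)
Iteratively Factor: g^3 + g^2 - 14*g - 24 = (g - 4)*(g^2 + 5*g + 6) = (g - 4)*(g + 3)*(g + 2)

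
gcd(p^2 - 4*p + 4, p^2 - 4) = p - 2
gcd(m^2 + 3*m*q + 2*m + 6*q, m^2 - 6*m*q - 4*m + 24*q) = 1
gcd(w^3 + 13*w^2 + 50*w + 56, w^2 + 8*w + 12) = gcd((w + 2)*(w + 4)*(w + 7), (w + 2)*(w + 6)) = w + 2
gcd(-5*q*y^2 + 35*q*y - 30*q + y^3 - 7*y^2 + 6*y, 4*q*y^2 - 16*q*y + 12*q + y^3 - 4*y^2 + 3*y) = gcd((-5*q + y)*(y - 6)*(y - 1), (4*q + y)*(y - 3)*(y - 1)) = y - 1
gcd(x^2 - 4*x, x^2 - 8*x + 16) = x - 4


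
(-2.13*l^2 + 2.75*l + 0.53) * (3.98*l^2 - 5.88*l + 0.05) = -8.4774*l^4 + 23.4694*l^3 - 14.1671*l^2 - 2.9789*l + 0.0265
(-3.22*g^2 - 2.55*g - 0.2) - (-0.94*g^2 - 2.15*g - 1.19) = -2.28*g^2 - 0.4*g + 0.99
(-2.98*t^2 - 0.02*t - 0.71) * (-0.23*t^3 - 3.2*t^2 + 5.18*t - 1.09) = 0.6854*t^5 + 9.5406*t^4 - 15.2091*t^3 + 5.4166*t^2 - 3.656*t + 0.7739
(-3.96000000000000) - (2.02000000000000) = -5.98000000000000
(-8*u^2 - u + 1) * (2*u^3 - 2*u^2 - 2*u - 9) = -16*u^5 + 14*u^4 + 20*u^3 + 72*u^2 + 7*u - 9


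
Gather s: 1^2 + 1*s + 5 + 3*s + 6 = 4*s + 12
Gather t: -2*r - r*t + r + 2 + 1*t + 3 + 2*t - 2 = -r + t*(3 - r) + 3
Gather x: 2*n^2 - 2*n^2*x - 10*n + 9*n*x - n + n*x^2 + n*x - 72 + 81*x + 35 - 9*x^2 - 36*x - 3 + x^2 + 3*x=2*n^2 - 11*n + x^2*(n - 8) + x*(-2*n^2 + 10*n + 48) - 40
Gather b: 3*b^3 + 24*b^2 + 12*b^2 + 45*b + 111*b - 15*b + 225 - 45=3*b^3 + 36*b^2 + 141*b + 180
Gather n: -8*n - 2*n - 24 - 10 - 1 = -10*n - 35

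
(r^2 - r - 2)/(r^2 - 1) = (r - 2)/(r - 1)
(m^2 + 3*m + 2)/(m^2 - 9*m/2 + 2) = 2*(m^2 + 3*m + 2)/(2*m^2 - 9*m + 4)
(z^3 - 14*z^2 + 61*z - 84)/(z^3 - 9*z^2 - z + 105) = (z^2 - 7*z + 12)/(z^2 - 2*z - 15)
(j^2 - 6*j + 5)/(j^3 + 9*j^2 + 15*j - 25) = (j - 5)/(j^2 + 10*j + 25)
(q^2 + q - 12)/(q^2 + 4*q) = (q - 3)/q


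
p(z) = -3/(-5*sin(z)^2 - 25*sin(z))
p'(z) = -3*(10*sin(z)*cos(z) + 25*cos(z))/(-5*sin(z)^2 - 25*sin(z))^2 = -3*(2*sin(z) + 5)*cos(z)/(5*(sin(z) + 5)^2*sin(z)^2)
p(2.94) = 0.58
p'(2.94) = 2.93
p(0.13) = 0.90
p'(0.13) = -7.08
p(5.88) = -0.33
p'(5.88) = -0.71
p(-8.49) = -0.18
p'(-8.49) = 0.11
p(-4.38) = 0.11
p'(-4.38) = 0.04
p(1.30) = 0.10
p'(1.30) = -0.03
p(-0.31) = -0.42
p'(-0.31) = -1.22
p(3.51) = -0.36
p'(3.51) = 0.86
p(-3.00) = -0.88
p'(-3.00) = 5.96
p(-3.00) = -0.88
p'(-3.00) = 5.96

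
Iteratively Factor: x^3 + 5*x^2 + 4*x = (x + 4)*(x^2 + x) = x*(x + 4)*(x + 1)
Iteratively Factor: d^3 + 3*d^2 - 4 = (d + 2)*(d^2 + d - 2) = (d + 2)^2*(d - 1)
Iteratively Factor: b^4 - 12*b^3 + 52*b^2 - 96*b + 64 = (b - 2)*(b^3 - 10*b^2 + 32*b - 32) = (b - 2)^2*(b^2 - 8*b + 16) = (b - 4)*(b - 2)^2*(b - 4)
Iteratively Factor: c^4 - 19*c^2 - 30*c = (c)*(c^3 - 19*c - 30) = c*(c - 5)*(c^2 + 5*c + 6) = c*(c - 5)*(c + 3)*(c + 2)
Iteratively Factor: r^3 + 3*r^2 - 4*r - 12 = (r - 2)*(r^2 + 5*r + 6) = (r - 2)*(r + 2)*(r + 3)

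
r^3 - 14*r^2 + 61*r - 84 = (r - 7)*(r - 4)*(r - 3)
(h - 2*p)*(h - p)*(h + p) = h^3 - 2*h^2*p - h*p^2 + 2*p^3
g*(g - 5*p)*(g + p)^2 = g^4 - 3*g^3*p - 9*g^2*p^2 - 5*g*p^3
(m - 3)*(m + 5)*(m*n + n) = m^3*n + 3*m^2*n - 13*m*n - 15*n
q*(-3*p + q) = -3*p*q + q^2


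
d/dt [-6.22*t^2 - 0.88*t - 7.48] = -12.44*t - 0.88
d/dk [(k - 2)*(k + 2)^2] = (k + 2)*(3*k - 2)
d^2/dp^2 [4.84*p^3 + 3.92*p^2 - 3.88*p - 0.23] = 29.04*p + 7.84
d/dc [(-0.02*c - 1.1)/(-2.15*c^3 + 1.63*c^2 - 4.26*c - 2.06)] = (-0.086*c^3 - 7.0624*c^2 + 3.586*c - 4.6448)/(4.6225*c^6 - 7.009*c^5 + 20.9749*c^4 - 5.0296*c^3 + 11.432*c^2 + 17.5512*c + 4.2436)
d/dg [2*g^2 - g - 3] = 4*g - 1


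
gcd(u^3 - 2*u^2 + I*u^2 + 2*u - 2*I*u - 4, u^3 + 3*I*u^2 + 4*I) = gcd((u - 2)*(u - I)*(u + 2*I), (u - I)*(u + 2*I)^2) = u^2 + I*u + 2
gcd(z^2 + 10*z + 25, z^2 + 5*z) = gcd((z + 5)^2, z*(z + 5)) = z + 5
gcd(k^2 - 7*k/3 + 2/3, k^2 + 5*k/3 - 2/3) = k - 1/3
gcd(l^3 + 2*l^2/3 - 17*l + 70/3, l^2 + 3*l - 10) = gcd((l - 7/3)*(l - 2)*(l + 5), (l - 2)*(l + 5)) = l^2 + 3*l - 10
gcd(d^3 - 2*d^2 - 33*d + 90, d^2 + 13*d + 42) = d + 6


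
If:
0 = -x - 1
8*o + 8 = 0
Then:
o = -1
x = -1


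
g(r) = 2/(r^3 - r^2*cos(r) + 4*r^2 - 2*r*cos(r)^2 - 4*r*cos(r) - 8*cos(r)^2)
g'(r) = 2*(-r^2*sin(r) - 3*r^2 - 4*r*sin(r)*cos(r) - 4*r*sin(r) + 2*r*cos(r) - 8*r - 16*sin(r)*cos(r) + 2*cos(r)^2 + 4*cos(r))/(r^3 - r^2*cos(r) + 4*r^2 - 2*r*cos(r)^2 - 4*r*cos(r) - 8*cos(r)^2)^2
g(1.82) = 0.09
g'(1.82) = -0.14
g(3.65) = 0.02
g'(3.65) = -0.01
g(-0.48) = -0.62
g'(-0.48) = 2.38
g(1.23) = 0.44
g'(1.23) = -2.34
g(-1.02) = 0.65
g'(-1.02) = 2.00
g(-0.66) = -2.06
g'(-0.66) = 26.34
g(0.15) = -0.23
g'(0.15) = 0.06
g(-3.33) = 0.51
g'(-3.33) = -0.15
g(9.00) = 0.00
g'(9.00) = 0.00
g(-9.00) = -0.00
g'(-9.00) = 0.00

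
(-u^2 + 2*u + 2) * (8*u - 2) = -8*u^3 + 18*u^2 + 12*u - 4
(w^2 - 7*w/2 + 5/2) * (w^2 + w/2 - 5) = w^4 - 3*w^3 - 17*w^2/4 + 75*w/4 - 25/2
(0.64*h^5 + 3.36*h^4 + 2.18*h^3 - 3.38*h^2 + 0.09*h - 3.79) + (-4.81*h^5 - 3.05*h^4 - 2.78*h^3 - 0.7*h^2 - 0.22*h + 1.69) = -4.17*h^5 + 0.31*h^4 - 0.6*h^3 - 4.08*h^2 - 0.13*h - 2.1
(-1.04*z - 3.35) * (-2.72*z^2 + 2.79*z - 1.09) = 2.8288*z^3 + 6.2104*z^2 - 8.2129*z + 3.6515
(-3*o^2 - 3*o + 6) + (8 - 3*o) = -3*o^2 - 6*o + 14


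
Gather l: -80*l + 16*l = -64*l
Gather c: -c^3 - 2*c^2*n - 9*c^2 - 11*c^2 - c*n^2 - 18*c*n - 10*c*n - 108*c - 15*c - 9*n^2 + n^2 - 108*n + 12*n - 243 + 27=-c^3 + c^2*(-2*n - 20) + c*(-n^2 - 28*n - 123) - 8*n^2 - 96*n - 216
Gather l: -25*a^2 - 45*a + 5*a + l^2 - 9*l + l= -25*a^2 - 40*a + l^2 - 8*l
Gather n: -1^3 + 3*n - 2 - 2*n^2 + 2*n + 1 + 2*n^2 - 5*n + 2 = 0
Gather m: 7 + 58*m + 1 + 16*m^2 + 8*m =16*m^2 + 66*m + 8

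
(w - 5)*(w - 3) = w^2 - 8*w + 15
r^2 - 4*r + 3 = (r - 3)*(r - 1)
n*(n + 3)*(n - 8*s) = n^3 - 8*n^2*s + 3*n^2 - 24*n*s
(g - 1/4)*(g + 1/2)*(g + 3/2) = g^3 + 7*g^2/4 + g/4 - 3/16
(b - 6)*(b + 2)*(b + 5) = b^3 + b^2 - 32*b - 60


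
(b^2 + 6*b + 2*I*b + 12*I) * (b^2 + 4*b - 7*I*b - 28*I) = b^4 + 10*b^3 - 5*I*b^3 + 38*b^2 - 50*I*b^2 + 140*b - 120*I*b + 336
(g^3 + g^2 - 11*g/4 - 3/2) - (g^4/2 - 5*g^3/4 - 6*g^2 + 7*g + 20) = -g^4/2 + 9*g^3/4 + 7*g^2 - 39*g/4 - 43/2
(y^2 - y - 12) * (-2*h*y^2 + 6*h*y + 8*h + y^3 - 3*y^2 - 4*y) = -2*h*y^4 + 8*h*y^3 + 26*h*y^2 - 80*h*y - 96*h + y^5 - 4*y^4 - 13*y^3 + 40*y^2 + 48*y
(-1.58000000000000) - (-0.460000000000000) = -1.12000000000000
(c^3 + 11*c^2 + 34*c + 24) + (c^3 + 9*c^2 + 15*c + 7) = 2*c^3 + 20*c^2 + 49*c + 31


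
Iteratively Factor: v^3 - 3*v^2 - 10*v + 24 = (v - 4)*(v^2 + v - 6) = (v - 4)*(v - 2)*(v + 3)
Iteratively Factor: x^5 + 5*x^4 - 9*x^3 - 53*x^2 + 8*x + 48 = (x - 3)*(x^4 + 8*x^3 + 15*x^2 - 8*x - 16) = (x - 3)*(x + 4)*(x^3 + 4*x^2 - x - 4) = (x - 3)*(x + 4)^2*(x^2 - 1) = (x - 3)*(x - 1)*(x + 4)^2*(x + 1)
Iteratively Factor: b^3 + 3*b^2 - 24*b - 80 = (b + 4)*(b^2 - b - 20) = (b + 4)^2*(b - 5)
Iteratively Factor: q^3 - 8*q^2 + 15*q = (q - 5)*(q^2 - 3*q) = q*(q - 5)*(q - 3)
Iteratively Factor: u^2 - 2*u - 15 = (u - 5)*(u + 3)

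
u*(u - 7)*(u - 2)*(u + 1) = u^4 - 8*u^3 + 5*u^2 + 14*u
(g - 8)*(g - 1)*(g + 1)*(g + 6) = g^4 - 2*g^3 - 49*g^2 + 2*g + 48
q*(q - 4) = q^2 - 4*q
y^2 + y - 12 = (y - 3)*(y + 4)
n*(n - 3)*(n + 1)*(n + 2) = n^4 - 7*n^2 - 6*n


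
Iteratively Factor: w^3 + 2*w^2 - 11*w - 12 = (w + 1)*(w^2 + w - 12) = (w + 1)*(w + 4)*(w - 3)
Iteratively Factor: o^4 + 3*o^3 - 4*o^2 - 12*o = (o + 2)*(o^3 + o^2 - 6*o) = (o - 2)*(o + 2)*(o^2 + 3*o) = o*(o - 2)*(o + 2)*(o + 3)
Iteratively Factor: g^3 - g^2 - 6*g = (g + 2)*(g^2 - 3*g) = g*(g + 2)*(g - 3)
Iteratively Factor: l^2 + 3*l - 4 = (l + 4)*(l - 1)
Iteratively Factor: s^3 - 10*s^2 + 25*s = (s - 5)*(s^2 - 5*s) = (s - 5)^2*(s)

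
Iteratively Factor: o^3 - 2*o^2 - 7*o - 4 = (o - 4)*(o^2 + 2*o + 1) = (o - 4)*(o + 1)*(o + 1)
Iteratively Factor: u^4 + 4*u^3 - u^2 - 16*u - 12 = (u + 2)*(u^3 + 2*u^2 - 5*u - 6) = (u - 2)*(u + 2)*(u^2 + 4*u + 3) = (u - 2)*(u + 2)*(u + 3)*(u + 1)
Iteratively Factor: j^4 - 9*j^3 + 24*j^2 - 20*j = (j - 2)*(j^3 - 7*j^2 + 10*j) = j*(j - 2)*(j^2 - 7*j + 10) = j*(j - 5)*(j - 2)*(j - 2)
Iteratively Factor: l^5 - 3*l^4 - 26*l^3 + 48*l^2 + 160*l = (l)*(l^4 - 3*l^3 - 26*l^2 + 48*l + 160) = l*(l - 4)*(l^3 + l^2 - 22*l - 40) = l*(l - 4)*(l + 4)*(l^2 - 3*l - 10) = l*(l - 5)*(l - 4)*(l + 4)*(l + 2)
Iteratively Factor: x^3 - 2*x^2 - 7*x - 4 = (x + 1)*(x^2 - 3*x - 4) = (x - 4)*(x + 1)*(x + 1)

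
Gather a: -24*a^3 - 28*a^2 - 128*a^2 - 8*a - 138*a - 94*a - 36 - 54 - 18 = -24*a^3 - 156*a^2 - 240*a - 108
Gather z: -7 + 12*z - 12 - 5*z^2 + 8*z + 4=-5*z^2 + 20*z - 15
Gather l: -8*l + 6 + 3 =9 - 8*l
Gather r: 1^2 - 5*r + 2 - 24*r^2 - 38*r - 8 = -24*r^2 - 43*r - 5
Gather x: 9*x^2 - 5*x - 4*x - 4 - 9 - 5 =9*x^2 - 9*x - 18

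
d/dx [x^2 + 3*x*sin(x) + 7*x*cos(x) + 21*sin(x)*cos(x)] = -7*x*sin(x) + 3*x*cos(x) + 2*x + 3*sin(x) + 7*cos(x) + 21*cos(2*x)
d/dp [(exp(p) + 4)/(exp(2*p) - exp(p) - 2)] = (-(exp(p) + 4)*(2*exp(p) - 1) + exp(2*p) - exp(p) - 2)*exp(p)/(-exp(2*p) + exp(p) + 2)^2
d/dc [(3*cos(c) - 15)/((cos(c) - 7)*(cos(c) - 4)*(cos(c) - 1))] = 3*(243*cos(c) - 27*cos(2*c) + cos(3*c) - 361)*sin(c)/(2*(cos(c) - 7)^2*(cos(c) - 4)^2*(cos(c) - 1)^2)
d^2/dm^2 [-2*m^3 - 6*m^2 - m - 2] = -12*m - 12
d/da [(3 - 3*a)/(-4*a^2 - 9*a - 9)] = 6*(-2*a^2 + 4*a + 9)/(16*a^4 + 72*a^3 + 153*a^2 + 162*a + 81)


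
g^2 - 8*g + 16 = (g - 4)^2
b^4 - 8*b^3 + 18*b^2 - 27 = (b - 3)^3*(b + 1)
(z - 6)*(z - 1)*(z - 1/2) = z^3 - 15*z^2/2 + 19*z/2 - 3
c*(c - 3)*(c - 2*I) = c^3 - 3*c^2 - 2*I*c^2 + 6*I*c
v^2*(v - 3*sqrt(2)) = v^3 - 3*sqrt(2)*v^2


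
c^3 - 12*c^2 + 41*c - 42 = (c - 7)*(c - 3)*(c - 2)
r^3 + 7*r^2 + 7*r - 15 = (r - 1)*(r + 3)*(r + 5)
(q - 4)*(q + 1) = q^2 - 3*q - 4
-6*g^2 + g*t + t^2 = (-2*g + t)*(3*g + t)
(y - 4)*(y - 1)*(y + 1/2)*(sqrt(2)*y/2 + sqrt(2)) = sqrt(2)*y^4/2 - 5*sqrt(2)*y^3/4 - 15*sqrt(2)*y^2/4 + 5*sqrt(2)*y/2 + 2*sqrt(2)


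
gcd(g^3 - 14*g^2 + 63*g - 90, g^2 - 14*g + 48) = g - 6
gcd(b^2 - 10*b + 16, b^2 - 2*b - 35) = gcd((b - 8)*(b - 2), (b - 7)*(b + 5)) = 1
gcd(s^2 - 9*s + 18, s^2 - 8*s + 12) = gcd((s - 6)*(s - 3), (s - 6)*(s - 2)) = s - 6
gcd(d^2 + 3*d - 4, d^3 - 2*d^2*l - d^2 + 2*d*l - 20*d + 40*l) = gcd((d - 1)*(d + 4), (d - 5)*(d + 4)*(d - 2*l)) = d + 4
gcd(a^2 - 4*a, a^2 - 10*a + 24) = a - 4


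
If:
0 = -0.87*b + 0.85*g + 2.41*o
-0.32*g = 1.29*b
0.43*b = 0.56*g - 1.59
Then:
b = -0.59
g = 2.38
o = -1.05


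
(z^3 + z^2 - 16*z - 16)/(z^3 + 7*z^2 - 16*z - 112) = (z + 1)/(z + 7)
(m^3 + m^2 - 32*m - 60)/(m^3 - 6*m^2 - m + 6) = (m^2 + 7*m + 10)/(m^2 - 1)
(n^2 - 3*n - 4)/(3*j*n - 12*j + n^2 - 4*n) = (n + 1)/(3*j + n)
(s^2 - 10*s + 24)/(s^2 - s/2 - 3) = 2*(-s^2 + 10*s - 24)/(-2*s^2 + s + 6)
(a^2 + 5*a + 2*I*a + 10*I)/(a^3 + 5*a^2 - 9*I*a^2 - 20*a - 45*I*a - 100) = (a + 2*I)/(a^2 - 9*I*a - 20)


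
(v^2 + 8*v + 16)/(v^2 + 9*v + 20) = (v + 4)/(v + 5)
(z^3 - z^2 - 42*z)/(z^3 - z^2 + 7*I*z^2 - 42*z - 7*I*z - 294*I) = z/(z + 7*I)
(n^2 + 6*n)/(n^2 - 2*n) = (n + 6)/(n - 2)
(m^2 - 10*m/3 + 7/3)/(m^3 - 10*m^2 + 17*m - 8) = (m - 7/3)/(m^2 - 9*m + 8)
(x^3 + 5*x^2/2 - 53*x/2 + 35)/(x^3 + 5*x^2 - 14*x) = (x - 5/2)/x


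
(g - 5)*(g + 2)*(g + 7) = g^3 + 4*g^2 - 31*g - 70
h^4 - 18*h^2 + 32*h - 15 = (h - 3)*(h - 1)^2*(h + 5)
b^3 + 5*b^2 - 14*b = b*(b - 2)*(b + 7)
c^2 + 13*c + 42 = (c + 6)*(c + 7)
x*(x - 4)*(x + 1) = x^3 - 3*x^2 - 4*x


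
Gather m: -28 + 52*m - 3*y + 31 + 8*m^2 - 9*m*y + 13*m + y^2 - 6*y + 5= 8*m^2 + m*(65 - 9*y) + y^2 - 9*y + 8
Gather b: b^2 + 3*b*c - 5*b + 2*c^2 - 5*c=b^2 + b*(3*c - 5) + 2*c^2 - 5*c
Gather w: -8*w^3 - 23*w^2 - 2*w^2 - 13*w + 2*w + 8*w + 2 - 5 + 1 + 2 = -8*w^3 - 25*w^2 - 3*w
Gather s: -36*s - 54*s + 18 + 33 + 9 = 60 - 90*s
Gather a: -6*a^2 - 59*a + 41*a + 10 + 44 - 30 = -6*a^2 - 18*a + 24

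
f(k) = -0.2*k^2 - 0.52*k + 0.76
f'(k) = -0.4*k - 0.52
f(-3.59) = 0.05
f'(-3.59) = 0.92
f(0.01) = 0.75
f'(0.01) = -0.52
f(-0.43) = 0.95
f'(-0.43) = -0.35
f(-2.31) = 0.89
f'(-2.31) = 0.40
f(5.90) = -9.27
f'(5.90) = -2.88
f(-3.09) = 0.46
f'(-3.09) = 0.72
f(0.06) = 0.73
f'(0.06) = -0.54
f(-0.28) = 0.89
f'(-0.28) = -0.41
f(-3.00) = 0.52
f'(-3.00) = 0.68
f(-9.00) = -10.76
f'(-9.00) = 3.08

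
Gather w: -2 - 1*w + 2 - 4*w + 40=40 - 5*w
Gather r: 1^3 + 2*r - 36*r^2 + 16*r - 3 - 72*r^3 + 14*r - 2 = -72*r^3 - 36*r^2 + 32*r - 4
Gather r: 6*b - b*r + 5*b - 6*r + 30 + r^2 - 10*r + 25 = 11*b + r^2 + r*(-b - 16) + 55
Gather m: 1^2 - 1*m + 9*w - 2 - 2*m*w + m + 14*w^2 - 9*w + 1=-2*m*w + 14*w^2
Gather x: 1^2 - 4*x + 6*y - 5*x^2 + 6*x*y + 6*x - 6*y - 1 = -5*x^2 + x*(6*y + 2)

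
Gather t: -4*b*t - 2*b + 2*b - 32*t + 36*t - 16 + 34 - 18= t*(4 - 4*b)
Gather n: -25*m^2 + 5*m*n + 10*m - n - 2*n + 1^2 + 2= -25*m^2 + 10*m + n*(5*m - 3) + 3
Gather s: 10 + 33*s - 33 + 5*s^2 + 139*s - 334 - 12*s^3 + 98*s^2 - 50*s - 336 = -12*s^3 + 103*s^2 + 122*s - 693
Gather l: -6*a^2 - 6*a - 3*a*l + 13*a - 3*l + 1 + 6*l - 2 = -6*a^2 + 7*a + l*(3 - 3*a) - 1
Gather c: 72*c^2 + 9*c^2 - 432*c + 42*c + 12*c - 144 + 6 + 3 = 81*c^2 - 378*c - 135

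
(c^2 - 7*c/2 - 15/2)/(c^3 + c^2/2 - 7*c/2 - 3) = (c - 5)/(c^2 - c - 2)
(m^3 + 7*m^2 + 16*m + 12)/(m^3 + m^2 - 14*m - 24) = (m + 2)/(m - 4)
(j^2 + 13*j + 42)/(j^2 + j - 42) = (j + 6)/(j - 6)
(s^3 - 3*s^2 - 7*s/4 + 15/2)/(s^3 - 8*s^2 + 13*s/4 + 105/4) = (s - 2)/(s - 7)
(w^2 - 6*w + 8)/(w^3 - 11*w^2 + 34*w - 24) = (w - 2)/(w^2 - 7*w + 6)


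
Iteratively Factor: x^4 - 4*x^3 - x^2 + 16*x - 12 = (x - 2)*(x^3 - 2*x^2 - 5*x + 6) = (x - 2)*(x + 2)*(x^2 - 4*x + 3) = (x - 2)*(x - 1)*(x + 2)*(x - 3)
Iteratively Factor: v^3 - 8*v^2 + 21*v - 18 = (v - 2)*(v^2 - 6*v + 9) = (v - 3)*(v - 2)*(v - 3)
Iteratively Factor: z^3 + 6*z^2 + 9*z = (z + 3)*(z^2 + 3*z) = (z + 3)^2*(z)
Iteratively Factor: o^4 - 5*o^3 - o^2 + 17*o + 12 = (o - 3)*(o^3 - 2*o^2 - 7*o - 4) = (o - 4)*(o - 3)*(o^2 + 2*o + 1) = (o - 4)*(o - 3)*(o + 1)*(o + 1)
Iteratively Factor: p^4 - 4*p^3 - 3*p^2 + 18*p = (p - 3)*(p^3 - p^2 - 6*p) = p*(p - 3)*(p^2 - p - 6) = p*(p - 3)*(p + 2)*(p - 3)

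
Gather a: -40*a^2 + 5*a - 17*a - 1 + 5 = -40*a^2 - 12*a + 4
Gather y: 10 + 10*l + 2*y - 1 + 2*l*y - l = 9*l + y*(2*l + 2) + 9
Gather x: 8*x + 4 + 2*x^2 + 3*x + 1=2*x^2 + 11*x + 5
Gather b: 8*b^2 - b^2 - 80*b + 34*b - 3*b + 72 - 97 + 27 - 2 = 7*b^2 - 49*b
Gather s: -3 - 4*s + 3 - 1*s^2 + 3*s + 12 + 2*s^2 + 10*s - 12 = s^2 + 9*s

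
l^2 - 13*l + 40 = (l - 8)*(l - 5)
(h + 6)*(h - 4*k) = h^2 - 4*h*k + 6*h - 24*k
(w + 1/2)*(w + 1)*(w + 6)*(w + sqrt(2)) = w^4 + sqrt(2)*w^3 + 15*w^3/2 + 19*w^2/2 + 15*sqrt(2)*w^2/2 + 3*w + 19*sqrt(2)*w/2 + 3*sqrt(2)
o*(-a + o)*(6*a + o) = -6*a^2*o + 5*a*o^2 + o^3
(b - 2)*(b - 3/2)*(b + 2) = b^3 - 3*b^2/2 - 4*b + 6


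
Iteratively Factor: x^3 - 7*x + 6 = (x - 2)*(x^2 + 2*x - 3) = (x - 2)*(x + 3)*(x - 1)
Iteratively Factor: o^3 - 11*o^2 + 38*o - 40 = (o - 2)*(o^2 - 9*o + 20) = (o - 4)*(o - 2)*(o - 5)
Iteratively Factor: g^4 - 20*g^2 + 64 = (g - 4)*(g^3 + 4*g^2 - 4*g - 16) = (g - 4)*(g + 2)*(g^2 + 2*g - 8) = (g - 4)*(g - 2)*(g + 2)*(g + 4)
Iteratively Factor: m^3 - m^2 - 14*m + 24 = (m - 2)*(m^2 + m - 12) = (m - 3)*(m - 2)*(m + 4)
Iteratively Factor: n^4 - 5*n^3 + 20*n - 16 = (n - 4)*(n^3 - n^2 - 4*n + 4) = (n - 4)*(n + 2)*(n^2 - 3*n + 2) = (n - 4)*(n - 1)*(n + 2)*(n - 2)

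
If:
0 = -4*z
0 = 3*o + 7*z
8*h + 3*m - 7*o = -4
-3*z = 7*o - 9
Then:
No Solution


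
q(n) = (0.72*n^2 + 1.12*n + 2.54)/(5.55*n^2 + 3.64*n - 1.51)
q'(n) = (-11.1*n - 3.64)*(0.72*n^2 + 1.12*n + 2.54)/(5.55*n^2 + 3.64*n - 1.51)^2 + (1.44*n + 1.12)/(5.55*n^2 + 3.64*n - 1.51) = (-3.5952*n^2 - 30.3684*n - 10.9368)/(30.8025*n^4 + 40.404*n^3 - 3.5114*n^2 - 10.9928*n + 2.2801)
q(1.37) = 0.39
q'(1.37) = -0.31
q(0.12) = -2.70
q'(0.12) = -14.83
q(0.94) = 0.62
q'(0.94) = -0.92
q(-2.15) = 0.21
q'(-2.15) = 0.14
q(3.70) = 0.19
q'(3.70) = -0.02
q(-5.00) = 0.13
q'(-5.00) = 0.00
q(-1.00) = 5.35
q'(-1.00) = 98.98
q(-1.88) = 0.26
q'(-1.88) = 0.26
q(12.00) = 0.14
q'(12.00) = -0.00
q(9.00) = 0.15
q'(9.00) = -0.00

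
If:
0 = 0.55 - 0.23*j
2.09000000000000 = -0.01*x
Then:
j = 2.39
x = -209.00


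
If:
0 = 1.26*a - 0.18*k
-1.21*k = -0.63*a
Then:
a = 0.00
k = 0.00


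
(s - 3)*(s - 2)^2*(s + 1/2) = s^4 - 13*s^3/2 + 25*s^2/2 - 4*s - 6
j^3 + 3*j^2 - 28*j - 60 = (j - 5)*(j + 2)*(j + 6)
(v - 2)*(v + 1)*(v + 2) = v^3 + v^2 - 4*v - 4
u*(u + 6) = u^2 + 6*u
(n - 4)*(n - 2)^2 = n^3 - 8*n^2 + 20*n - 16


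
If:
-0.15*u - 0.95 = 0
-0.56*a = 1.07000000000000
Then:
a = -1.91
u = -6.33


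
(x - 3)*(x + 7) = x^2 + 4*x - 21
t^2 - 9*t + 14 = (t - 7)*(t - 2)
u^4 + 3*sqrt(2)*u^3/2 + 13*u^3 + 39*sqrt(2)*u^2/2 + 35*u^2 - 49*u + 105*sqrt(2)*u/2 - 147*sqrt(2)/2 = (u - 1)*(u + 7)^2*(u + 3*sqrt(2)/2)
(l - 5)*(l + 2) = l^2 - 3*l - 10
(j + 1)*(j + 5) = j^2 + 6*j + 5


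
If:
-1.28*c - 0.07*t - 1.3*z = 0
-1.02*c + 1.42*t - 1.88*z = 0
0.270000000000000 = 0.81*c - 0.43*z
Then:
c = 0.22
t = -0.12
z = -0.21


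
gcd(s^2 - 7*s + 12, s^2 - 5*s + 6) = s - 3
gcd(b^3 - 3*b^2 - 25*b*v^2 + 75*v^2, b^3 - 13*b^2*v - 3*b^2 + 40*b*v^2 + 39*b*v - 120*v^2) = -b^2 + 5*b*v + 3*b - 15*v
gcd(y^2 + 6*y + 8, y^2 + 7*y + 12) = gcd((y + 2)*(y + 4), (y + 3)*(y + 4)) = y + 4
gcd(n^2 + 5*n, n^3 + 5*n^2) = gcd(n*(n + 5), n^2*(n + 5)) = n^2 + 5*n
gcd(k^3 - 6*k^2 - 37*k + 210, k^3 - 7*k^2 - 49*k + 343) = k - 7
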